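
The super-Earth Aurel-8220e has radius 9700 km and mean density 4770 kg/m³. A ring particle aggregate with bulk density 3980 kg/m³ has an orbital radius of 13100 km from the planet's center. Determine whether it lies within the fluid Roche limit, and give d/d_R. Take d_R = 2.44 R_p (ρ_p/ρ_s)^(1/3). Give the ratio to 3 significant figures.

d_R = 2.44 × (9700 km) × (4770/3980)^(1/3) = 25140 km
d/d_R = (13100) / (25140) = 0.521
Since d/d_R < 1, the body is inside the Roche limit.

inside; d/d_R ≈ 0.521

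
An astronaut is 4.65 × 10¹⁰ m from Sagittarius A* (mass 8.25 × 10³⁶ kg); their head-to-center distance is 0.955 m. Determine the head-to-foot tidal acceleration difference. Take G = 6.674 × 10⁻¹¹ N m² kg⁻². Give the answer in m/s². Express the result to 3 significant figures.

Δg = 4GMr/d³
   = 4 × (6.674 × 10⁻¹¹) × (8.25 × 10³⁶) × (0.955) / (4.65 × 10¹⁰)³
   = 2.09 × 10⁻⁵ m/s²

2.09 × 10⁻⁵ m/s²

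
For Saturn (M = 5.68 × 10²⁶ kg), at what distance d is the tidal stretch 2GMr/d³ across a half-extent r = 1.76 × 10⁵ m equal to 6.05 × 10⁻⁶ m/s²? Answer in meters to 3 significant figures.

2GMr/d³ = a_tidal  ⇒  d = (2GMr / a_tidal)^(1/3)
d = (2 × 6.674×10⁻¹¹ × (5.68 × 10²⁶) × (1.76 × 10⁵) / (6.05 × 10⁻⁶))^(1/3)
  = 1.30 × 10⁹ m

1.30 × 10⁹ m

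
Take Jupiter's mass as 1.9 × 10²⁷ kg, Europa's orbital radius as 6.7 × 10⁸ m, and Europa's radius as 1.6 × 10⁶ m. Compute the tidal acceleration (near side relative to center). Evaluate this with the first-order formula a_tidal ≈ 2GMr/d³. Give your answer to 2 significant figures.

a_tidal = 2GMr/d³
        = 2 × (6.674 × 10⁻¹¹) × (1.9 × 10²⁷) × (1.6 × 10⁶) / (6.7 × 10⁸)³
        = 1.3 × 10⁻³ m/s²

1.3 × 10⁻³ m/s²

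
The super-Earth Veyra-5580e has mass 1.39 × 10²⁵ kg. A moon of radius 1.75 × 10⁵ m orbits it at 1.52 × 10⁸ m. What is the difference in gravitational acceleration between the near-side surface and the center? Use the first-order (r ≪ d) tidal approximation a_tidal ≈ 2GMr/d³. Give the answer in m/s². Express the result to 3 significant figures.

Δg = 2GMr/d³
   = 2 × (6.674 × 10⁻¹¹) × (1.39 × 10²⁵) × (1.75 × 10⁵) / (1.52 × 10⁸)³
   = 9.25 × 10⁻⁵ m/s²

9.25 × 10⁻⁵ m/s²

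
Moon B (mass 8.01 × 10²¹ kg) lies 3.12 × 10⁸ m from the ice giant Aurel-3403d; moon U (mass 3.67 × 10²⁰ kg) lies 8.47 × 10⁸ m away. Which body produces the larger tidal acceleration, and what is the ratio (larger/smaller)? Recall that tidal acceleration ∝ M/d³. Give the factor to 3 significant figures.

Tidal stretch scales as M/d³; compute that for each body.
Moon B: (8.01 × 10²¹) / (3.12 × 10⁸)³ = 2.637 × 10⁻⁴
Moon U: (3.67 × 10²⁰) / (8.47 × 10⁸)³ = 6.040 × 10⁻⁷
Ratio (larger/smaller) = 437

Moon B, by a factor of ≈ 437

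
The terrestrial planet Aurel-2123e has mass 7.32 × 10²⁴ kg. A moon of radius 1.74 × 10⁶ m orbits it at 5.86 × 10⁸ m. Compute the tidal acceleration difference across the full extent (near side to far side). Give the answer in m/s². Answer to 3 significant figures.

1.69 × 10⁻⁵ m/s²

a_tidal = 4GMr/d³
        = 4 × (6.674 × 10⁻¹¹) × (7.32 × 10²⁴) × (1.74 × 10⁶) / (5.86 × 10⁸)³
        = 1.69 × 10⁻⁵ m/s²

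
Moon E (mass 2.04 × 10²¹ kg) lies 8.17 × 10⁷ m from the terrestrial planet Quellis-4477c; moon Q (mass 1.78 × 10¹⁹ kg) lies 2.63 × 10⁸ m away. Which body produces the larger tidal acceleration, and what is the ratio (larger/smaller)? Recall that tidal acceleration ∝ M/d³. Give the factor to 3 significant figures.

Moon E, by a factor of ≈ 3820

Tidal acceleration ∝ M/d³, so compare M/d³ for each.
Moon E: (2.04 × 10²¹) / (8.17 × 10⁷)³ = 3.741 × 10⁻³
Moon Q: (1.78 × 10¹⁹) / (2.63 × 10⁸)³ = 9.785 × 10⁻⁷
Ratio (larger/smaller) = 3820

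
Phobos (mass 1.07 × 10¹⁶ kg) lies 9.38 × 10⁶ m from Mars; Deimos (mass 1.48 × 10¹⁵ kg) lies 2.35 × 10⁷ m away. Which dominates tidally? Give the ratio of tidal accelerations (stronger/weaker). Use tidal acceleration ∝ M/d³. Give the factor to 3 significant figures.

Phobos, by a factor of ≈ 114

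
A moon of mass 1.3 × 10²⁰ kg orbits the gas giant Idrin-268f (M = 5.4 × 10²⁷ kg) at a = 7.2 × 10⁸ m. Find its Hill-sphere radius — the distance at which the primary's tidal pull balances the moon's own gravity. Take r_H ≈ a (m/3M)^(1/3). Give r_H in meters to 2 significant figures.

1.4 × 10⁶ m

r_H ≈ a (m/3M)^(1/3)
    = (7.2 × 10⁸) × (1.3 × 10²⁰ / (3 × 5.4 × 10²⁷))^(1/3)
    = 1.4 × 10⁶ m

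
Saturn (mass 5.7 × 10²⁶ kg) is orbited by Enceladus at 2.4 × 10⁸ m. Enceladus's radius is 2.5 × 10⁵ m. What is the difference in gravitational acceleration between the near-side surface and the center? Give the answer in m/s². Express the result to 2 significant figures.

Since r ≪ d, expand the inverse-square field across one radius to get the leading 2GMr/d³ term.
Δg = 2GMr/d³
   = 2 × (6.674 × 10⁻¹¹) × (5.7 × 10²⁶) × (2.5 × 10⁵) / (2.4 × 10⁸)³
   = 1.4 × 10⁻³ m/s²

1.4 × 10⁻³ m/s²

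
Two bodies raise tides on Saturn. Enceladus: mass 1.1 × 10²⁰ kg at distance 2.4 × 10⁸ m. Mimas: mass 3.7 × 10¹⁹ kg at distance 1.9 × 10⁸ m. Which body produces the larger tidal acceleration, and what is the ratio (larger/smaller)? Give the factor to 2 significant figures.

Tidal stretch scales as M/d³; compute that for each body.
Enceladus: (1.1 × 10²⁰) / (2.4 × 10⁸)³ = 7.957 × 10⁻⁶
Mimas: (3.7 × 10¹⁹) / (1.9 × 10⁸)³ = 5.394 × 10⁻⁶
Ratio (larger/smaller) = 1.5

Enceladus, by a factor of ≈ 1.5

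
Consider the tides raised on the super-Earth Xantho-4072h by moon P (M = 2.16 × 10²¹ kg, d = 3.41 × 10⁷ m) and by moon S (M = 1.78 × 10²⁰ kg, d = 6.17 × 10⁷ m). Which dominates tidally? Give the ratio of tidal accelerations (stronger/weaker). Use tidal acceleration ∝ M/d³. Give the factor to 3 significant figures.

Moon P, by a factor of ≈ 71.9

The tide-raising term goes as M/d³ (the gradient of a 1/d² field).
Moon P: (2.16 × 10²¹) / (3.41 × 10⁷)³ = 5.447 × 10⁻²
Moon S: (1.78 × 10²⁰) / (6.17 × 10⁷)³ = 7.578 × 10⁻⁴
Ratio (larger/smaller) = 71.9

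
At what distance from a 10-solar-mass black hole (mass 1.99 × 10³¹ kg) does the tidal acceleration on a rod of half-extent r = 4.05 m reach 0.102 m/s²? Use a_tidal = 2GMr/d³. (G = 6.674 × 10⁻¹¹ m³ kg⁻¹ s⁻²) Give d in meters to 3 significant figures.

4.72 × 10⁷ m

2GMr/d³ = a_tidal  ⇒  d = (2GMr / a_tidal)^(1/3)
d = (2 × 6.674×10⁻¹¹ × (1.99 × 10³¹) × (4.05) / (0.102))^(1/3)
  = 4.72 × 10⁷ m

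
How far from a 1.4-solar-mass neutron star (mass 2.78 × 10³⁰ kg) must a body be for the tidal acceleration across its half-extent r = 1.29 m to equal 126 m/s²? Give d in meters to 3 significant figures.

1.56 × 10⁶ m

2GMr/d³ = a_tidal  ⇒  d = (2GMr / a_tidal)^(1/3)
d = (2 × 6.674×10⁻¹¹ × (2.78 × 10³⁰) × (1.29) / (126))^(1/3)
  = 1.56 × 10⁶ m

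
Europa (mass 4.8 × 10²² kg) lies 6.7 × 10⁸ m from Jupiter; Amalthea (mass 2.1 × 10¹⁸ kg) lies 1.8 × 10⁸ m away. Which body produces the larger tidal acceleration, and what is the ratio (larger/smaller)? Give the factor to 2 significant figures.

Europa, by a factor of ≈ 440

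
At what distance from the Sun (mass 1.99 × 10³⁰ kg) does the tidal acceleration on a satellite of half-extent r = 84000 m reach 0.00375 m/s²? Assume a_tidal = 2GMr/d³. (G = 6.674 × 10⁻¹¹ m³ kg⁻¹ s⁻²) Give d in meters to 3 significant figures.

2GMr/d³ = a_tidal  ⇒  d = (2GMr / a_tidal)^(1/3)
d = (2 × 6.674×10⁻¹¹ × (1.99 × 10³⁰) × (84000) / (0.00375))^(1/3)
  = 1.81 × 10⁹ m

1.81 × 10⁹ m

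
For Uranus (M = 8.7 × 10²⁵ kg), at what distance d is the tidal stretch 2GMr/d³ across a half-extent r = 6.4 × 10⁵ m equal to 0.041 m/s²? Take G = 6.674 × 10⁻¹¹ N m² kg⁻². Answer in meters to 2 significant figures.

2GMr/d³ = a_tidal  ⇒  d = (2GMr / a_tidal)^(1/3)
d = (2 × 6.674×10⁻¹¹ × (8.7 × 10²⁵) × (6.4 × 10⁵) / (0.041))^(1/3)
  = 5.7 × 10⁷ m

5.7 × 10⁷ m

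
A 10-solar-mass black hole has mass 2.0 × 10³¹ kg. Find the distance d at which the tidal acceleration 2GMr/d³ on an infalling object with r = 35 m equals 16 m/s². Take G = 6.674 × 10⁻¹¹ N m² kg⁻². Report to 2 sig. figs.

2GMr/d³ = a_tidal  ⇒  d = (2GMr / a_tidal)^(1/3)
d = (2 × 6.674×10⁻¹¹ × (2.0 × 10³¹) × (35) / (16))^(1/3)
  = 1.8 × 10⁷ m

1.8 × 10⁷ m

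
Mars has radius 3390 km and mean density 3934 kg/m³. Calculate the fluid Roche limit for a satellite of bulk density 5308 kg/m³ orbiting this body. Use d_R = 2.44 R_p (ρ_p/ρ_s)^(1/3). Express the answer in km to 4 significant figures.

d_R = 2.44 × 3390 km × (3934/5308)^(1/3)
    = 7486 km

7486 km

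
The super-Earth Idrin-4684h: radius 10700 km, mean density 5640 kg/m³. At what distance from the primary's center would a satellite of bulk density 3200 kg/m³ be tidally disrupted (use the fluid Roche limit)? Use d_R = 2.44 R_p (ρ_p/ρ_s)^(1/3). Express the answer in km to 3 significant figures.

31500 km

d_R = 2.44 × 10700 km × (5640/3200)^(1/3)
    = 31500 km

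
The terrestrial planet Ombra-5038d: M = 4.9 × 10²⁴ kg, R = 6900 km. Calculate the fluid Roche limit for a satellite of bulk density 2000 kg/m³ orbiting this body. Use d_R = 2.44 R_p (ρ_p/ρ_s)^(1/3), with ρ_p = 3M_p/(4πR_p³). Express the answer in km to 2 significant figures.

20000 km

ρ_p = 3M_p/(4πR_p³) = 3 × (4.9 × 10²⁴) / (4π × (6.9 × 10⁶ m)³) = 3600 kg/m³
d_R = 2.44 × 6900 km × (3600/2000)^(1/3)
    = 20000 km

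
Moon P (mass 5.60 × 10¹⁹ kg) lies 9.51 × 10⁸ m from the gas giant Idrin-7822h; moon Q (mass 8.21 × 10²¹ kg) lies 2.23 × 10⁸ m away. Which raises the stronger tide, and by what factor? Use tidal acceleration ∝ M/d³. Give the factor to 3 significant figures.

Compare M/d³ for the two perturbers:
Moon P: (5.60 × 10¹⁹) / (9.51 × 10⁸)³ = 6.511 × 10⁻⁸
Moon Q: (8.21 × 10²¹) / (2.23 × 10⁸)³ = 7.403 × 10⁻⁴
Ratio (larger/smaller) = 11400

Moon Q, by a factor of ≈ 11400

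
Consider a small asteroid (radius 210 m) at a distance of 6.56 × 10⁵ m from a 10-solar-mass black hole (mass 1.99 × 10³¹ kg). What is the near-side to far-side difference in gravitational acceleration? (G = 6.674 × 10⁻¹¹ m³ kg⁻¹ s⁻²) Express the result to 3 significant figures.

3.95 × 10⁶ m/s²

Near-to-far spans 2r, so the tidal difference is twice the near-to-center value: 4GMr/d³.
a_tidal = 4GMr/d³
        = 4 × (6.674 × 10⁻¹¹) × (1.99 × 10³¹) × (210) / (6.56 × 10⁵)³
        = 3.95 × 10⁶ m/s²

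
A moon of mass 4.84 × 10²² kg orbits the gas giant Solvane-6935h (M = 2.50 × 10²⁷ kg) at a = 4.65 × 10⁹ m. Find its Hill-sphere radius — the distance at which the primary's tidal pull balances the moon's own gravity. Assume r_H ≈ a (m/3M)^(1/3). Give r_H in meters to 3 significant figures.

r_H ≈ a (m/3M)^(1/3)
    = (4.65 × 10⁹) × (4.84 × 10²² / (3 × 2.50 × 10²⁷))^(1/3)
    = 8.66 × 10⁷ m

8.66 × 10⁷ m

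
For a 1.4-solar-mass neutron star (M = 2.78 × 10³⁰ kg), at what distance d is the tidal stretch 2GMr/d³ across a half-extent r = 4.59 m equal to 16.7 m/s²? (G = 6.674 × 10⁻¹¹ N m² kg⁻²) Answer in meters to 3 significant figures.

4.67 × 10⁶ m

2GMr/d³ = a_tidal  ⇒  d = (2GMr / a_tidal)^(1/3)
d = (2 × 6.674×10⁻¹¹ × (2.78 × 10³⁰) × (4.59) / (16.7))^(1/3)
  = 4.67 × 10⁶ m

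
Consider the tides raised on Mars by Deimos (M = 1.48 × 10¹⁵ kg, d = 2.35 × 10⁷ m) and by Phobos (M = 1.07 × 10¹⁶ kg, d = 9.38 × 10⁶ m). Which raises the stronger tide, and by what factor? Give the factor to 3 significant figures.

Tidal acceleration ∝ M/d³, so compare M/d³ for each.
Deimos: (1.48 × 10¹⁵) / (2.35 × 10⁷)³ = 1.140 × 10⁻⁷
Phobos: (1.07 × 10¹⁶) / (9.38 × 10⁶)³ = 1.297 × 10⁻⁵
Ratio (larger/smaller) = 114

Phobos, by a factor of ≈ 114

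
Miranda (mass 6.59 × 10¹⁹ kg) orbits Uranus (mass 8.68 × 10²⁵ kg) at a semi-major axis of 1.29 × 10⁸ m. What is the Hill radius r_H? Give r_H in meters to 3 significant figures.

r_H ≈ a (m/3M)^(1/3)
    = (1.29 × 10⁸) × (6.59 × 10¹⁹ / (3 × 8.68 × 10²⁵))^(1/3)
    = 8.16 × 10⁵ m

8.16 × 10⁵ m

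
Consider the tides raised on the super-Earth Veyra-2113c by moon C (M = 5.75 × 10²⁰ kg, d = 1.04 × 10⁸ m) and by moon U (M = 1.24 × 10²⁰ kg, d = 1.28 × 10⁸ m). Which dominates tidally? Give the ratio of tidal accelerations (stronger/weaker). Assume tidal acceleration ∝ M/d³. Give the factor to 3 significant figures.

Moon C, by a factor of ≈ 8.65

Tidal acceleration ∝ M/d³, so compare M/d³ for each.
Moon C: (5.75 × 10²⁰) / (1.04 × 10⁸)³ = 5.112 × 10⁻⁴
Moon U: (1.24 × 10²⁰) / (1.28 × 10⁸)³ = 5.913 × 10⁻⁵
Ratio (larger/smaller) = 8.65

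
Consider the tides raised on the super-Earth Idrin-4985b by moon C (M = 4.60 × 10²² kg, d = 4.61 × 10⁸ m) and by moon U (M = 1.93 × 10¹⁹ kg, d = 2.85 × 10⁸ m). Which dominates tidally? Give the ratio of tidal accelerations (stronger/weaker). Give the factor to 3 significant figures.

Moon C, by a factor of ≈ 563

Compare M/d³ for the two perturbers:
Moon C: (4.60 × 10²²) / (4.61 × 10⁸)³ = 4.695 × 10⁻⁴
Moon U: (1.93 × 10¹⁹) / (2.85 × 10⁸)³ = 8.337 × 10⁻⁷
Ratio (larger/smaller) = 563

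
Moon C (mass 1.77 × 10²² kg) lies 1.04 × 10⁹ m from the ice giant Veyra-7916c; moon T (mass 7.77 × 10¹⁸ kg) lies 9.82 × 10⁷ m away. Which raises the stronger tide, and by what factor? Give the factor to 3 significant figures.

Tidal acceleration ∝ M/d³, so compare M/d³ for each.
Moon C: (1.77 × 10²²) / (1.04 × 10⁹)³ = 1.574 × 10⁻⁵
Moon T: (7.77 × 10¹⁸) / (9.82 × 10⁷)³ = 8.205 × 10⁻⁶
Ratio (larger/smaller) = 1.92

Moon C, by a factor of ≈ 1.92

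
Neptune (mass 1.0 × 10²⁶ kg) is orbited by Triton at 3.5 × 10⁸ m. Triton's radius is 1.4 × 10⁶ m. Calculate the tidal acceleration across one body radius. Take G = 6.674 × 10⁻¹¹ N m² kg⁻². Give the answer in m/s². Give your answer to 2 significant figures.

Δg = 2GMr/d³
   = 2 × (6.674 × 10⁻¹¹) × (1.0 × 10²⁶) × (1.4 × 10⁶) / (3.5 × 10⁸)³
   = 4.4 × 10⁻⁴ m/s²

4.4 × 10⁻⁴ m/s²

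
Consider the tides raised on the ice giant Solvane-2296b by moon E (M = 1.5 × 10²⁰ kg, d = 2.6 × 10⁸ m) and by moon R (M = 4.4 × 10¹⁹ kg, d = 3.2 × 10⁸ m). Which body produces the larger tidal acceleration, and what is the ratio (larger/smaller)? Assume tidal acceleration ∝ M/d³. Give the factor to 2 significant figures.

Moon E, by a factor of ≈ 6.4

Compare M/d³ for the two perturbers:
Moon E: (1.5 × 10²⁰) / (2.6 × 10⁸)³ = 8.534 × 10⁻⁶
Moon R: (4.4 × 10¹⁹) / (3.2 × 10⁸)³ = 1.343 × 10⁻⁶
Ratio (larger/smaller) = 6.4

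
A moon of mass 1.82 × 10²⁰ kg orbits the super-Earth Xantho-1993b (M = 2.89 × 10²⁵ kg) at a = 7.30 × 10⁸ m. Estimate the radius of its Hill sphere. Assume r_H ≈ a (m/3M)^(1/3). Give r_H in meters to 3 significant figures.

9.35 × 10⁶ m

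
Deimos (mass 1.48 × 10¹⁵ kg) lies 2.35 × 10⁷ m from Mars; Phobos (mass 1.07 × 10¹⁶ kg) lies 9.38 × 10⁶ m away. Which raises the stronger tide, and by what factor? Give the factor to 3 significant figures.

Phobos, by a factor of ≈ 114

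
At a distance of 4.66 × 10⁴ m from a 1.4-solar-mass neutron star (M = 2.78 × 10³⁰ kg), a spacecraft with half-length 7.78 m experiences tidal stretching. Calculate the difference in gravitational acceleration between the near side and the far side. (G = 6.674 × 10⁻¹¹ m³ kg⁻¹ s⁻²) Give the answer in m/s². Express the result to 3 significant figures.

5.71 × 10⁷ m/s²

Δg = 4GMr/d³
   = 4 × (6.674 × 10⁻¹¹) × (2.78 × 10³⁰) × (7.78) / (4.66 × 10⁴)³
   = 5.71 × 10⁷ m/s²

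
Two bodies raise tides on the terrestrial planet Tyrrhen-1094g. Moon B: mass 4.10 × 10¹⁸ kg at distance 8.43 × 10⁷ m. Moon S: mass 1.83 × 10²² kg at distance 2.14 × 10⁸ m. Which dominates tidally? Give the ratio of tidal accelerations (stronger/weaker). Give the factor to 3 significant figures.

Moon S, by a factor of ≈ 273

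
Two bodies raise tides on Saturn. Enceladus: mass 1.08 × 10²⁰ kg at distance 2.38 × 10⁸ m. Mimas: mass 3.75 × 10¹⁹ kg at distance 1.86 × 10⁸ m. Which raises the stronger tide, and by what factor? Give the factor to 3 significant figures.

Enceladus, by a factor of ≈ 1.37

Tidal acceleration ∝ M/d³, so compare M/d³ for each.
Enceladus: (1.08 × 10²⁰) / (2.38 × 10⁸)³ = 8.011 × 10⁻⁶
Mimas: (3.75 × 10¹⁹) / (1.86 × 10⁸)³ = 5.828 × 10⁻⁶
Ratio (larger/smaller) = 1.37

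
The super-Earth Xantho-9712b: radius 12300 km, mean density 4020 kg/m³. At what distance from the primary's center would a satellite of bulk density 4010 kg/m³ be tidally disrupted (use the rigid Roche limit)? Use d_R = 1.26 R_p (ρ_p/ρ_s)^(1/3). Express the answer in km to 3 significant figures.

15500 km

d_R = 1.26 × 12300 km × (4020/4010)^(1/3)
    = 15500 km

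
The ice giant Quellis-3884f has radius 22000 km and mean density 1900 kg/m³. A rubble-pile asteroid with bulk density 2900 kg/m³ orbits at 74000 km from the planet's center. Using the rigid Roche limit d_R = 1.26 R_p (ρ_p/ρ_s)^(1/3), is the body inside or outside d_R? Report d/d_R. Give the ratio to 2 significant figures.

d_R = 1.26 × (22000 km) × (1900/2900)^(1/3) = 24080 km
d/d_R = (74000) / (24080) = 3.1
Since d/d_R > 1, the body is outside the Roche limit.

outside; d/d_R ≈ 3.1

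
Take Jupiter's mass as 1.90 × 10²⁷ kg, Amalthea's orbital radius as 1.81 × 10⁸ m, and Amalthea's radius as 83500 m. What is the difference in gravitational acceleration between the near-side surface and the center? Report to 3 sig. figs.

3.57 × 10⁻³ m/s²

Δa = 2GMr/d³
   = 2 × (6.674 × 10⁻¹¹) × (1.90 × 10²⁷) × (83500) / (1.81 × 10⁸)³
   = 3.57 × 10⁻³ m/s²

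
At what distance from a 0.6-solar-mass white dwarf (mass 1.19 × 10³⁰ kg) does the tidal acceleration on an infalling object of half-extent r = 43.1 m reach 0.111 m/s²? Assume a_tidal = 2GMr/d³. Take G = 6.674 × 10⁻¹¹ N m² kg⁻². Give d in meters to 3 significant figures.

2GMr/d³ = a_tidal  ⇒  d = (2GMr / a_tidal)^(1/3)
d = (2 × 6.674×10⁻¹¹ × (1.19 × 10³⁰) × (43.1) / (0.111))^(1/3)
  = 3.95 × 10⁷ m

3.95 × 10⁷ m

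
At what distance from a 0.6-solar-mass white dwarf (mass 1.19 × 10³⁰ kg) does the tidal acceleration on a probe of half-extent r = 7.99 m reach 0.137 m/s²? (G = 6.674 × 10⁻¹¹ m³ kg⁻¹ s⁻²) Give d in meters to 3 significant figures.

2.10 × 10⁷ m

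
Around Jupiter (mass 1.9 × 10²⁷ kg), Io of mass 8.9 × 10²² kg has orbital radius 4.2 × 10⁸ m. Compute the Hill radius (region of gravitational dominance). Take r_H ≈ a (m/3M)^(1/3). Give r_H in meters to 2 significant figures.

1.0 × 10⁷ m

r_H ≈ a (m/3M)^(1/3)
    = (4.2 × 10⁸) × (8.9 × 10²² / (3 × 1.9 × 10²⁷))^(1/3)
    = 1.0 × 10⁷ m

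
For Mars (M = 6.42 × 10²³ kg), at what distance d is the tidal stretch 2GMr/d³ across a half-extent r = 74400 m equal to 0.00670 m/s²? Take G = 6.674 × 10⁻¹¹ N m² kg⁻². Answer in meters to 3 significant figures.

9.84 × 10⁶ m

2GMr/d³ = a_tidal  ⇒  d = (2GMr / a_tidal)^(1/3)
d = (2 × 6.674×10⁻¹¹ × (6.42 × 10²³) × (74400) / (0.00670))^(1/3)
  = 9.84 × 10⁶ m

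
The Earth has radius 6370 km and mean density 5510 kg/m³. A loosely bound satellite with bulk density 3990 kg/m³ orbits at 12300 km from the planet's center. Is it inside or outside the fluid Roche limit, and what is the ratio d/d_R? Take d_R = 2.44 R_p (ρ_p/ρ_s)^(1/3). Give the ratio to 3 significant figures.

d_R = 2.44 × (6370 km) × (5510/3990)^(1/3) = 17310 km
d/d_R = (12300) / (17310) = 0.711
Since d/d_R < 1, the body is inside the Roche limit.

inside; d/d_R ≈ 0.711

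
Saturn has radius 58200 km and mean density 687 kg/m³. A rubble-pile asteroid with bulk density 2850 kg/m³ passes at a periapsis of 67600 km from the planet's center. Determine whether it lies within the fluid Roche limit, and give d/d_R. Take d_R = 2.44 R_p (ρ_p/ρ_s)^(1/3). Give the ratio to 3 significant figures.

inside; d/d_R ≈ 0.765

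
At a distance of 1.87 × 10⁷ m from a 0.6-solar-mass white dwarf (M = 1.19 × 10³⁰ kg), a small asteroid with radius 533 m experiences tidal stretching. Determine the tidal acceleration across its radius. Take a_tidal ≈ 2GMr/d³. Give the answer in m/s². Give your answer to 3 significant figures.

The tidal stretch is the gradient of GM/d² times the body's extent r, hence the 1/d³ dependence.
Δg = 2GMr/d³
   = 2 × (6.674 × 10⁻¹¹) × (1.19 × 10³⁰) × (533) / (1.87 × 10⁷)³
   = 1.29 × 10¹ m/s²

1.29 × 10¹ m/s²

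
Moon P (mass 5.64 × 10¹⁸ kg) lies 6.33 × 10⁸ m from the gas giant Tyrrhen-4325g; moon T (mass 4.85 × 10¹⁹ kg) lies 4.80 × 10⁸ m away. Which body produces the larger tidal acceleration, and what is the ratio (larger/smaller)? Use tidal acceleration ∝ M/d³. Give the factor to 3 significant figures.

Tidal acceleration ∝ M/d³, so compare M/d³ for each.
Moon P: (5.64 × 10¹⁸) / (6.33 × 10⁸)³ = 2.224 × 10⁻⁸
Moon T: (4.85 × 10¹⁹) / (4.80 × 10⁸)³ = 4.385 × 10⁻⁷
Ratio (larger/smaller) = 19.7

Moon T, by a factor of ≈ 19.7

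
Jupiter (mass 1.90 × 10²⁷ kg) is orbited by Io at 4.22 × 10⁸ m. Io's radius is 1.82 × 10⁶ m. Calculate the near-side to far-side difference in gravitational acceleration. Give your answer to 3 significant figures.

1.23 × 10⁻² m/s²

Δa = 4GMr/d³
   = 4 × (6.674 × 10⁻¹¹) × (1.90 × 10²⁷) × (1.82 × 10⁶) / (4.22 × 10⁸)³
   = 1.23 × 10⁻² m/s²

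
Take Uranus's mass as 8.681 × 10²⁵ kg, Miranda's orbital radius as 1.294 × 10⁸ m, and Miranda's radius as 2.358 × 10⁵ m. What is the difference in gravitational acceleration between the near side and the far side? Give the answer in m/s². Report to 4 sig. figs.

2.522 × 10⁻³ m/s²

Δa = 4GMr/d³
   = 4 × (6.674 × 10⁻¹¹) × (8.681 × 10²⁵) × (2.358 × 10⁵) / (1.294 × 10⁸)³
   = 2.522 × 10⁻³ m/s²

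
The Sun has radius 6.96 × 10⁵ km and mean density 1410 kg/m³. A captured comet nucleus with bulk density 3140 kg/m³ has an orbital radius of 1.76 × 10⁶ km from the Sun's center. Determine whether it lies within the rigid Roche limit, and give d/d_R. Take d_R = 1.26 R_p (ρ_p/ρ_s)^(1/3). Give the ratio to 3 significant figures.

outside; d/d_R ≈ 2.62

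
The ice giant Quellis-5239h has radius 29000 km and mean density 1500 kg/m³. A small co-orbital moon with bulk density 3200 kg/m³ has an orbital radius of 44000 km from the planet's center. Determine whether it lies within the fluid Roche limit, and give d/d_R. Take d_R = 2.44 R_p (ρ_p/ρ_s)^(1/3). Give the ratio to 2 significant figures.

inside; d/d_R ≈ 0.80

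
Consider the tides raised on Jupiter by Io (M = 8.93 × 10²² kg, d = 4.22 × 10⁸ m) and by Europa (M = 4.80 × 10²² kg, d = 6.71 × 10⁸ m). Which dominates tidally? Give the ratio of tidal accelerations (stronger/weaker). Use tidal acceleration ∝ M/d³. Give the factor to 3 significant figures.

Compare M/d³ for the two perturbers:
Io: (8.93 × 10²²) / (4.22 × 10⁸)³ = 1.188 × 10⁻³
Europa: (4.80 × 10²²) / (6.71 × 10⁸)³ = 1.589 × 10⁻⁴
Ratio (larger/smaller) = 7.48

Io, by a factor of ≈ 7.48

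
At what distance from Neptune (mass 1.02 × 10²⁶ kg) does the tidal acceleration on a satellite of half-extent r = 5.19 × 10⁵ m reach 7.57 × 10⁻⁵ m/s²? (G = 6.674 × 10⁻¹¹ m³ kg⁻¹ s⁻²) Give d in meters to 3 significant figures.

4.54 × 10⁸ m

2GMr/d³ = a_tidal  ⇒  d = (2GMr / a_tidal)^(1/3)
d = (2 × 6.674×10⁻¹¹ × (1.02 × 10²⁶) × (5.19 × 10⁵) / (7.57 × 10⁻⁵))^(1/3)
  = 4.54 × 10⁸ m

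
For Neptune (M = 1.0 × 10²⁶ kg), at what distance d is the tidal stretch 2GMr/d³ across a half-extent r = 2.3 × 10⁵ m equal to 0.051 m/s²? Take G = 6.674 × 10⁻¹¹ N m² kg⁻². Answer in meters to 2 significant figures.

2GMr/d³ = a_tidal  ⇒  d = (2GMr / a_tidal)^(1/3)
d = (2 × 6.674×10⁻¹¹ × (1.0 × 10²⁶) × (2.3 × 10⁵) / (0.051))^(1/3)
  = 3.9 × 10⁷ m

3.9 × 10⁷ m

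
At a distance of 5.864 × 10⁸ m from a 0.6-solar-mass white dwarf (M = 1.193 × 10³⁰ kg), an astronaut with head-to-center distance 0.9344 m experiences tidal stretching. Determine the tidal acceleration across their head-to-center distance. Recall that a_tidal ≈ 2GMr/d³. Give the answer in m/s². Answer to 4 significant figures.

7.379 × 10⁻⁷ m/s²

Differencing GM/(d−r)² and GM/d² to first order in r/d gives 2GMr/d³.
a_tidal = 2GMr/d³
        = 2 × (6.674 × 10⁻¹¹) × (1.193 × 10³⁰) × (0.9344) / (5.864 × 10⁸)³
        = 7.379 × 10⁻⁷ m/s²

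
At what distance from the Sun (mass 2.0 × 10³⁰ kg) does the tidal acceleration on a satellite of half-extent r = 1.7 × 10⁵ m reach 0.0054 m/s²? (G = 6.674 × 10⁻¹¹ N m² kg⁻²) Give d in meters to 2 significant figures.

2GMr/d³ = a_tidal  ⇒  d = (2GMr / a_tidal)^(1/3)
d = (2 × 6.674×10⁻¹¹ × (2.0 × 10³⁰) × (1.7 × 10⁵) / (0.0054))^(1/3)
  = 2.0 × 10⁹ m

2.0 × 10⁹ m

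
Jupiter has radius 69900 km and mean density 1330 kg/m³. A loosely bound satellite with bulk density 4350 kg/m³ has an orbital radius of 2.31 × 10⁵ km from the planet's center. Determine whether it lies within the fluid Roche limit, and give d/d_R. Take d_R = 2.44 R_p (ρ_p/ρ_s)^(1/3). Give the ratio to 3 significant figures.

d_R = 2.44 × (69900 km) × (1330/4350)^(1/3) = 1.149 × 10⁵ km
d/d_R = (2.31 × 10⁵) / (1.149 × 10⁵) = 2.01
Since d/d_R > 1, the body is outside the Roche limit.

outside; d/d_R ≈ 2.01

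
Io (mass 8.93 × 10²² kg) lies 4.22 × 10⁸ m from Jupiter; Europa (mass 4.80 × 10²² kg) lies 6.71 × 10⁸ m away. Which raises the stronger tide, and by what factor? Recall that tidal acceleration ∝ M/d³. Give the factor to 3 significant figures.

Io, by a factor of ≈ 7.48

Compare M/d³ for the two perturbers:
Io: (8.93 × 10²²) / (4.22 × 10⁸)³ = 1.188 × 10⁻³
Europa: (4.80 × 10²²) / (6.71 × 10⁸)³ = 1.589 × 10⁻⁴
Ratio (larger/smaller) = 7.48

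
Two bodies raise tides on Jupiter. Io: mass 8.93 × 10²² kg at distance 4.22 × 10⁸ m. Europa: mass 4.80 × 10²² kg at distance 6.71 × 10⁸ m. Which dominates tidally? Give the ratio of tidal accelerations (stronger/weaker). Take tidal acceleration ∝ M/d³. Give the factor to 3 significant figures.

Tidal acceleration ∝ M/d³, so compare M/d³ for each.
Io: (8.93 × 10²²) / (4.22 × 10⁸)³ = 1.188 × 10⁻³
Europa: (4.80 × 10²²) / (6.71 × 10⁸)³ = 1.589 × 10⁻⁴
Ratio (larger/smaller) = 7.48

Io, by a factor of ≈ 7.48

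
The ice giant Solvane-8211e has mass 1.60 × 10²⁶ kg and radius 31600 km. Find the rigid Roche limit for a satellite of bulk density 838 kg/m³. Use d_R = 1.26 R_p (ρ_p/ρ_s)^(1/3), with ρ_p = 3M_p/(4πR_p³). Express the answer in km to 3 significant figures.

ρ_p = 3M_p/(4πR_p³) = 3 × (1.60 × 10²⁶) / (4π × (3.16 × 10⁷ m)³) = 1210 kg/m³
d_R = 1.26 × 31600 km × (1210/838)^(1/3)
    = 45000 km

45000 km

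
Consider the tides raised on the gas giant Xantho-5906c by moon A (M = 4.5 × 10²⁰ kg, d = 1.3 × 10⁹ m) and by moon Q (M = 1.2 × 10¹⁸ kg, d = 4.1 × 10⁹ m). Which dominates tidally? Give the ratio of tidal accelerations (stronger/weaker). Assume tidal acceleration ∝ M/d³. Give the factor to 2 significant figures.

Moon A, by a factor of ≈ 12000

Tidal stretch scales as M/d³; compute that for each body.
Moon A: (4.5 × 10²⁰) / (1.3 × 10⁹)³ = 2.048 × 10⁻⁷
Moon Q: (1.2 × 10¹⁸) / (4.1 × 10⁹)³ = 1.741 × 10⁻¹¹
Ratio (larger/smaller) = 12000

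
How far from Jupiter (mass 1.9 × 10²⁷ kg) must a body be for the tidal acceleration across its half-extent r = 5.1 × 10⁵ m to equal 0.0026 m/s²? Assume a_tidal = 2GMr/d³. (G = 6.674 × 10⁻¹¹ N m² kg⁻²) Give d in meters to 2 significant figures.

2GMr/d³ = a_tidal  ⇒  d = (2GMr / a_tidal)^(1/3)
d = (2 × 6.674×10⁻¹¹ × (1.9 × 10²⁷) × (5.1 × 10⁵) / (0.0026))^(1/3)
  = 3.7 × 10⁸ m

3.7 × 10⁸ m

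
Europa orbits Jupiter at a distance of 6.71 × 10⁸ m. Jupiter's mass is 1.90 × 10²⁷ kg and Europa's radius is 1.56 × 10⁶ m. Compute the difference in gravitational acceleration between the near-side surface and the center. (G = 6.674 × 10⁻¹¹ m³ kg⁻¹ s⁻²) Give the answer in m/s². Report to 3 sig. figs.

1.31 × 10⁻³ m/s²

Differencing GM/(d−r)² and GM/d² to first order in r/d gives 2GMr/d³.
a_tidal = 2GMr/d³
        = 2 × (6.674 × 10⁻¹¹) × (1.90 × 10²⁷) × (1.56 × 10⁶) / (6.71 × 10⁸)³
        = 1.31 × 10⁻³ m/s²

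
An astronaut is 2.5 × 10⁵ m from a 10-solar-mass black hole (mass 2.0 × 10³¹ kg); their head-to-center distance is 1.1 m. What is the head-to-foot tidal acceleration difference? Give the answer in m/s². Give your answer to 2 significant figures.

The field gradient is 2GM/d³; across the full diameter 2r the difference is 4GMr/d³.
a_tidal = 4GMr/d³
        = 4 × (6.674 × 10⁻¹¹) × (2.0 × 10³¹) × (1.1) / (2.5 × 10⁵)³
        = 3.8 × 10⁵ m/s²

3.8 × 10⁵ m/s²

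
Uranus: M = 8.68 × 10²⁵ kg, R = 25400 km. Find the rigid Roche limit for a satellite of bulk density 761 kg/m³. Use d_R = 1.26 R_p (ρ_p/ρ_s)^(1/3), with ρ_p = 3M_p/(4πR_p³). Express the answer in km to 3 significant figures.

ρ_p = 3M_p/(4πR_p³) = 3 × (8.68 × 10²⁵) / (4π × (2.54 × 10⁷ m)³) = 1260 kg/m³
d_R = 1.26 × 25400 km × (1260/761)^(1/3)
    = 37900 km

37900 km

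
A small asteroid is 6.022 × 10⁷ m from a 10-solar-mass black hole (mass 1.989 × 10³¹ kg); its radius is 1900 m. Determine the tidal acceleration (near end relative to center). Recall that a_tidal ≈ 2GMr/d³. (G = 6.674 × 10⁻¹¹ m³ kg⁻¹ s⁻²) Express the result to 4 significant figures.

2.310 × 10¹ m/s²

Δg = 2GMr/d³
   = 2 × (6.674 × 10⁻¹¹) × (1.989 × 10³¹) × (1900) / (6.022 × 10⁷)³
   = 2.310 × 10¹ m/s²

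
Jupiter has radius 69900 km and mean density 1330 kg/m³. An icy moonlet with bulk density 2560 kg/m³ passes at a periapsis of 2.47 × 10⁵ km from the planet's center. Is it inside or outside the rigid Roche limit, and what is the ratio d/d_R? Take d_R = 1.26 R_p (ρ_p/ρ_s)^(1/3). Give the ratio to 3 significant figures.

d_R = 1.26 × (69900 km) × (1330/2560)^(1/3) = 70800 km
d/d_R = (2.47 × 10⁵) / (70800) = 3.49
Since d/d_R > 1, the body is outside the Roche limit.

outside; d/d_R ≈ 3.49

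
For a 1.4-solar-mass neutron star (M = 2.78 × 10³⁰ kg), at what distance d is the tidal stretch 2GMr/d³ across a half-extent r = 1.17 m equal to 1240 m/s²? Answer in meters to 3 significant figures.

7.05 × 10⁵ m

2GMr/d³ = a_tidal  ⇒  d = (2GMr / a_tidal)^(1/3)
d = (2 × 6.674×10⁻¹¹ × (2.78 × 10³⁰) × (1.17) / (1240))^(1/3)
  = 7.05 × 10⁵ m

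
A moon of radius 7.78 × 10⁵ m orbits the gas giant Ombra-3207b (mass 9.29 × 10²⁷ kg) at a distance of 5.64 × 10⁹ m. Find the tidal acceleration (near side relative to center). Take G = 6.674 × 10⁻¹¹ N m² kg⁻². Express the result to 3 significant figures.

a_tidal = 2GMr/d³
        = 2 × (6.674 × 10⁻¹¹) × (9.29 × 10²⁷) × (7.78 × 10⁵) / (5.64 × 10⁹)³
        = 5.38 × 10⁻⁶ m/s²

5.38 × 10⁻⁶ m/s²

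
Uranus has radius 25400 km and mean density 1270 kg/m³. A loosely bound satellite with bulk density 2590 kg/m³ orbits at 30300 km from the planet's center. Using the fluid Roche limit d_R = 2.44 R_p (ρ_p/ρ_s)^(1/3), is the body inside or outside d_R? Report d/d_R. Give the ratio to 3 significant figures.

d_R = 2.44 × (25400 km) × (1270/2590)^(1/3) = 48870 km
d/d_R = (30300) / (48870) = 0.620
Since d/d_R < 1, the body is inside the Roche limit.

inside; d/d_R ≈ 0.620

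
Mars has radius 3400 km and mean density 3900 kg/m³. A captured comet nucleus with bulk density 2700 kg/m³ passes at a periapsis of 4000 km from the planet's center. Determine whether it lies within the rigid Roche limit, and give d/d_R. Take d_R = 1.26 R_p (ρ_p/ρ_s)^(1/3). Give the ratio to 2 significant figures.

inside; d/d_R ≈ 0.83

d_R = 1.26 × (3400 km) × (3900/2700)^(1/3) = 4843 km
d/d_R = (4000) / (4843) = 0.83
Since d/d_R < 1, the body is inside the Roche limit.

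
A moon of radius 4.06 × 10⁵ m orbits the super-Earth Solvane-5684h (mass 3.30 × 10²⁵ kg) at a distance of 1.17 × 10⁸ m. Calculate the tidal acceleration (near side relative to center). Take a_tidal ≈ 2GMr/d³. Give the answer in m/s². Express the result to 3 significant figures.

1.12 × 10⁻³ m/s²

Δg = 2GMr/d³
   = 2 × (6.674 × 10⁻¹¹) × (3.30 × 10²⁵) × (4.06 × 10⁵) / (1.17 × 10⁸)³
   = 1.12 × 10⁻³ m/s²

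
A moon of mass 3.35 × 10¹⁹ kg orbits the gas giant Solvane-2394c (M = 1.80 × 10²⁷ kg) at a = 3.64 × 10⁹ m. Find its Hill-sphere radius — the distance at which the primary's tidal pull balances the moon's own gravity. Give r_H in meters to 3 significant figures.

6.69 × 10⁶ m

r_H ≈ a (m/3M)^(1/3)
    = (3.64 × 10⁹) × (3.35 × 10¹⁹ / (3 × 1.80 × 10²⁷))^(1/3)
    = 6.69 × 10⁶ m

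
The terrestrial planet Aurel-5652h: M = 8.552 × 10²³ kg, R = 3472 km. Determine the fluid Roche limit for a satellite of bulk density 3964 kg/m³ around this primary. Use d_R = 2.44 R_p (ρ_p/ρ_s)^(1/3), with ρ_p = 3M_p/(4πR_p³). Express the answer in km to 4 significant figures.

9078 km

ρ_p = 3M_p/(4πR_p³) = 3 × (8.552 × 10²³) / (4π × (3.472 × 10⁶ m)³) = 4878 kg/m³
d_R = 2.44 × 3472 km × (4878/3964)^(1/3)
    = 9078 km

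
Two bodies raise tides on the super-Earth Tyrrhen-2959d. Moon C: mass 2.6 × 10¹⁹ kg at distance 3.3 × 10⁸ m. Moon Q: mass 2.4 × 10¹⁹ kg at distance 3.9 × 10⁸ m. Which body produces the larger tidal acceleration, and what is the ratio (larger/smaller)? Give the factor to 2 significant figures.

Tidal acceleration ∝ M/d³, so compare M/d³ for each.
Moon C: (2.6 × 10¹⁹) / (3.3 × 10⁸)³ = 7.235 × 10⁻⁷
Moon Q: (2.4 × 10¹⁹) / (3.9 × 10⁸)³ = 4.046 × 10⁻⁷
Ratio (larger/smaller) = 1.8

Moon C, by a factor of ≈ 1.8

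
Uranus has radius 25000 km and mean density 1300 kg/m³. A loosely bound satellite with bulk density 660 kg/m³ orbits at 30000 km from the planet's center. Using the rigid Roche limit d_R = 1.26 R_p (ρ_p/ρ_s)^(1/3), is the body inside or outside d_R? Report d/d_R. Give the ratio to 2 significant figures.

inside; d/d_R ≈ 0.76

d_R = 1.26 × (25000 km) × (1300/660)^(1/3) = 39490 km
d/d_R = (30000) / (39490) = 0.76
Since d/d_R < 1, the body is inside the Roche limit.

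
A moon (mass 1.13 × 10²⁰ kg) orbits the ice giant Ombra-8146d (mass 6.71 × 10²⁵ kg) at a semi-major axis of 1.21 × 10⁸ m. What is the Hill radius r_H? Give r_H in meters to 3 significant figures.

r_H ≈ a (m/3M)^(1/3)
    = (1.21 × 10⁸) × (1.13 × 10²⁰ / (3 × 6.71 × 10²⁵))^(1/3)
    = 9.98 × 10⁵ m

9.98 × 10⁵ m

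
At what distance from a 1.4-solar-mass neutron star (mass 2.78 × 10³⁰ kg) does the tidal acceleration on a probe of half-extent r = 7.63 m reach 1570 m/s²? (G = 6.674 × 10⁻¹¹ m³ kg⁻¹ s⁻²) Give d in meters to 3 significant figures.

1.22 × 10⁶ m

2GMr/d³ = a_tidal  ⇒  d = (2GMr / a_tidal)^(1/3)
d = (2 × 6.674×10⁻¹¹ × (2.78 × 10³⁰) × (7.63) / (1570))^(1/3)
  = 1.22 × 10⁶ m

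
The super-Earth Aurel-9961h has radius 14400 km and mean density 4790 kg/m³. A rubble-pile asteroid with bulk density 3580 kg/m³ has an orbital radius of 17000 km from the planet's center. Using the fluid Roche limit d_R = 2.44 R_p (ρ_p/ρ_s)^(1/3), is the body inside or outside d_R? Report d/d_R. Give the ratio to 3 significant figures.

inside; d/d_R ≈ 0.439

d_R = 2.44 × (14400 km) × (4790/3580)^(1/3) = 38720 km
d/d_R = (17000) / (38720) = 0.439
Since d/d_R < 1, the body is inside the Roche limit.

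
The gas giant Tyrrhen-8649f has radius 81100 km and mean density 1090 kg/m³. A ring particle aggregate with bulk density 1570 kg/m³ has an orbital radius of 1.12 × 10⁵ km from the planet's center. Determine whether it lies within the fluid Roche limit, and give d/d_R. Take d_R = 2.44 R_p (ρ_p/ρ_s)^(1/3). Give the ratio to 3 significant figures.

inside; d/d_R ≈ 0.639

d_R = 2.44 × (81100 km) × (1090/1570)^(1/3) = 1.752 × 10⁵ km
d/d_R = (1.12 × 10⁵) / (1.752 × 10⁵) = 0.639
Since d/d_R < 1, the body is inside the Roche limit.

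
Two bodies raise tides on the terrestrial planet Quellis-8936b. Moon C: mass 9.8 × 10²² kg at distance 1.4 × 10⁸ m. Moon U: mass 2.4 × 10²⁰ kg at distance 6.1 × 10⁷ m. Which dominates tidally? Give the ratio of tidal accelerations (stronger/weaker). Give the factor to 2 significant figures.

Compare M/d³ for the two perturbers:
Moon C: (9.8 × 10²²) / (1.4 × 10⁸)³ = 3.571 × 10⁻²
Moon U: (2.4 × 10²⁰) / (6.1 × 10⁷)³ = 1.057 × 10⁻³
Ratio (larger/smaller) = 34

Moon C, by a factor of ≈ 34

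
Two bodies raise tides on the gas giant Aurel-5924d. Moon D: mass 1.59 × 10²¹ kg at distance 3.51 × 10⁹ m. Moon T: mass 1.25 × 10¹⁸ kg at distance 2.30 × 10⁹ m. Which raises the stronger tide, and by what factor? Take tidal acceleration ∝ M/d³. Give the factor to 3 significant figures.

Moon D, by a factor of ≈ 358

Tidal acceleration ∝ M/d³, so compare M/d³ for each.
Moon D: (1.59 × 10²¹) / (3.51 × 10⁹)³ = 3.677 × 10⁻⁸
Moon T: (1.25 × 10¹⁸) / (2.30 × 10⁹)³ = 1.027 × 10⁻¹⁰
Ratio (larger/smaller) = 358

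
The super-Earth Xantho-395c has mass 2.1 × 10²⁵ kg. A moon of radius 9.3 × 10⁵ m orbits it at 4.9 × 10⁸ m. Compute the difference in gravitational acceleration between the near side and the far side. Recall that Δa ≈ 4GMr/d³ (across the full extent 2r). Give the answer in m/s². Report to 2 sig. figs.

4.4 × 10⁻⁵ m/s²

The field gradient is 2GM/d³; across the full diameter 2r the difference is 4GMr/d³.
Δg = 4GMr/d³
   = 4 × (6.674 × 10⁻¹¹) × (2.1 × 10²⁵) × (9.3 × 10⁵) / (4.9 × 10⁸)³
   = 4.4 × 10⁻⁵ m/s²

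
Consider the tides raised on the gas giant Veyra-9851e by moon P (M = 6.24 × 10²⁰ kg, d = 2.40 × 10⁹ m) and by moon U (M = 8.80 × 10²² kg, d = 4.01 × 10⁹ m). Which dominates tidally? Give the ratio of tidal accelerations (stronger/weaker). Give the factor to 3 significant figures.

Moon U, by a factor of ≈ 30.2

Compare M/d³ for the two perturbers:
Moon P: (6.24 × 10²⁰) / (2.40 × 10⁹)³ = 4.514 × 10⁻⁸
Moon U: (8.80 × 10²²) / (4.01 × 10⁹)³ = 1.365 × 10⁻⁶
Ratio (larger/smaller) = 30.2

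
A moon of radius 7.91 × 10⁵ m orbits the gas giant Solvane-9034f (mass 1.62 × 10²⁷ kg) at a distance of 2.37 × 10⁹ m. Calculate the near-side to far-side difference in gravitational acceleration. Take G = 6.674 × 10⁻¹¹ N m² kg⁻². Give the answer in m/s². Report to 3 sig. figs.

2.57 × 10⁻⁵ m/s²

Δa = 4GMr/d³
   = 4 × (6.674 × 10⁻¹¹) × (1.62 × 10²⁷) × (7.91 × 10⁵) / (2.37 × 10⁹)³
   = 2.57 × 10⁻⁵ m/s²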